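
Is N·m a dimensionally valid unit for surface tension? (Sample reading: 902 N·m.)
No

surface tension has SI base units: kg / s^2
N·m does NOT reduce to kg / s^2; a valid unit for surface tension would be e.g. N/m.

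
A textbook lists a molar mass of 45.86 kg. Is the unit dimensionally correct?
No

molar mass has SI base units: kg / mol
kg does NOT reduce to kg / mol; a valid unit for molar mass would be e.g. kg/mol.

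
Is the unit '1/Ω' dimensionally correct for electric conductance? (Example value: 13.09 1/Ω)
Yes

electric conductance has SI base units: A^2 * s^3 / (kg * m^2)
1/Ω reduces to the same SI base units, so it is a valid unit for electric conductance.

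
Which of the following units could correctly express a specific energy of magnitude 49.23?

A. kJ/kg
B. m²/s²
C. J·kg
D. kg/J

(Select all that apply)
A, B

specific energy has SI base units: m^2 / s^2

Checking each option against m^2 / s^2:
  A. kJ/kg: ✓ matches
  B. m²/s²: ✓ matches
  C. J·kg: ✗ does not match
  D. kg/J: ✗ does not match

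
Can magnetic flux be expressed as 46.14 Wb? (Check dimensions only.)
Yes

magnetic flux has SI base units: kg * m^2 / (A * s^2)
Wb reduces to the same SI base units, so it is a valid unit for magnetic flux.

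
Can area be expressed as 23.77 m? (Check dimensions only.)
No

area has SI base units: m^2
m does NOT reduce to m^2; a valid unit for area would be e.g. m².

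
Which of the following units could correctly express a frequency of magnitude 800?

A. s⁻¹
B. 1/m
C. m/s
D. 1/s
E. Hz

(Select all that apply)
A, D, E

frequency has SI base units: 1 / s

Checking each option against 1 / s:
  A. s⁻¹: ✓ matches
  B. 1/m: ✗ does not match
  C. m/s: ✗ does not match
  D. 1/s: ✓ matches
  E. Hz: ✓ matches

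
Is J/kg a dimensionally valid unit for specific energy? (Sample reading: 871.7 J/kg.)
Yes

specific energy has SI base units: m^2 / s^2
J/kg reduces to the same SI base units, so it is a valid unit for specific energy.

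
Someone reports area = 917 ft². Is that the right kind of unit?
Yes

area has SI base units: m^2
ft² reduces to the same SI base units, so it is a valid unit for area.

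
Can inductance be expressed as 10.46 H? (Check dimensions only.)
Yes

inductance has SI base units: kg * m^2 / (A^2 * s^2)
H reduces to the same SI base units, so it is a valid unit for inductance.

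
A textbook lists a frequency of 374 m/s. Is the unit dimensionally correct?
No

frequency has SI base units: 1 / s
m/s does NOT reduce to 1 / s; a valid unit for frequency would be e.g. Hz.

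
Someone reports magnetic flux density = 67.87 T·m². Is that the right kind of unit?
No

magnetic flux density has SI base units: kg / (A * s^2)
T·m² does NOT reduce to kg / (A * s^2); a valid unit for magnetic flux density would be e.g. T.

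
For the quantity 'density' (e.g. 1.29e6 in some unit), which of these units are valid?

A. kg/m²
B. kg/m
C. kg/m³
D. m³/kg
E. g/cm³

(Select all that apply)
C, E

density has SI base units: kg / m^3

Checking each option against kg / m^3:
  A. kg/m²: ✗ does not match
  B. kg/m: ✗ does not match
  C. kg/m³: ✓ matches
  D. m³/kg: ✗ does not match
  E. g/cm³: ✓ matches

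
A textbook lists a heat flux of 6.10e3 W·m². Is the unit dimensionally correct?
No

heat flux has SI base units: kg / s^3
W·m² does NOT reduce to kg / s^3; a valid unit for heat flux would be e.g. W/m².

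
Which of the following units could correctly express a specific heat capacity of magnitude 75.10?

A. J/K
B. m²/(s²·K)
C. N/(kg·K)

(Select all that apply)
B

specific heat capacity has SI base units: m^2 / (s^2 * K)

Checking each option against m^2 / (s^2 * K):
  A. J/K: ✗ does not match
  B. m²/(s²·K): ✓ matches
  C. N/(kg·K): ✗ does not match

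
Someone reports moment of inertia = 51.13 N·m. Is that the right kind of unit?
No

moment of inertia has SI base units: kg * m^2
N·m does NOT reduce to kg * m^2; a valid unit for moment of inertia would be e.g. kg·m².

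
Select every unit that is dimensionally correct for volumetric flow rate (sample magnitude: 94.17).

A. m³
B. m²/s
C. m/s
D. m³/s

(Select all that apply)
D

volumetric flow rate has SI base units: m^3 / s

Checking each option against m^3 / s:
  A. m³: ✗ does not match
  B. m²/s: ✗ does not match
  C. m/s: ✗ does not match
  D. m³/s: ✓ matches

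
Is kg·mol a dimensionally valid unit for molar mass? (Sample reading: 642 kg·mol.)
No

molar mass has SI base units: kg / mol
kg·mol does NOT reduce to kg / mol; a valid unit for molar mass would be e.g. kg/mol.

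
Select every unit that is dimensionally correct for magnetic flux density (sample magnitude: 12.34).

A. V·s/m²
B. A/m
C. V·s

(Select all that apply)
A

magnetic flux density has SI base units: kg / (A * s^2)

Checking each option against kg / (A * s^2):
  A. V·s/m²: ✓ matches
  B. A/m: ✗ does not match
  C. V·s: ✗ does not match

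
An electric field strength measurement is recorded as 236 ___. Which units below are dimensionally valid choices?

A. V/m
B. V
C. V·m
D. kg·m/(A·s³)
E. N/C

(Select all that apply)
A, D, E

electric field strength has SI base units: kg * m / (A * s^3)

Checking each option against kg * m / (A * s^3):
  A. V/m: ✓ matches
  B. V: ✗ does not match
  C. V·m: ✗ does not match
  D. kg·m/(A·s³): ✓ matches
  E. N/C: ✓ matches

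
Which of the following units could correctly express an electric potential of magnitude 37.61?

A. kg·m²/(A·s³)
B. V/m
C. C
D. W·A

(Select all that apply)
A

electric potential has SI base units: kg * m^2 / (A * s^3)

Checking each option against kg * m^2 / (A * s^3):
  A. kg·m²/(A·s³): ✓ matches
  B. V/m: ✗ does not match
  C. C: ✗ does not match
  D. W·A: ✗ does not match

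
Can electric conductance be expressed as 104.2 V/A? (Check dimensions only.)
No

electric conductance has SI base units: A^2 * s^3 / (kg * m^2)
V/A does NOT reduce to A^2 * s^3 / (kg * m^2); a valid unit for electric conductance would be e.g. S.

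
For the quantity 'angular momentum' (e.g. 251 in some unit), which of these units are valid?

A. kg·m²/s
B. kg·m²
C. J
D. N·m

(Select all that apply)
A

angular momentum has SI base units: kg * m^2 / s

Checking each option against kg * m^2 / s:
  A. kg·m²/s: ✓ matches
  B. kg·m²: ✗ does not match
  C. J: ✗ does not match
  D. N·m: ✗ does not match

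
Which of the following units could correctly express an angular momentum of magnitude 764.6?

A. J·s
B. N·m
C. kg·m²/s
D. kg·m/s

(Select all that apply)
A, C

angular momentum has SI base units: kg * m^2 / s

Checking each option against kg * m^2 / s:
  A. J·s: ✓ matches
  B. N·m: ✗ does not match
  C. kg·m²/s: ✓ matches
  D. kg·m/s: ✗ does not match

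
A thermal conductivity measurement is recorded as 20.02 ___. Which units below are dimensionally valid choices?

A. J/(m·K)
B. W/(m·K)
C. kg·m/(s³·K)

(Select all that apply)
B, C

thermal conductivity has SI base units: kg * m / (s^3 * K)

Checking each option against kg * m / (s^3 * K):
  A. J/(m·K): ✗ does not match
  B. W/(m·K): ✓ matches
  C. kg·m/(s³·K): ✓ matches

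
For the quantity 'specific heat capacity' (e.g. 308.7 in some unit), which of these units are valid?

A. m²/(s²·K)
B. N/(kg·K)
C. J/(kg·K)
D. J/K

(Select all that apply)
A, C

specific heat capacity has SI base units: m^2 / (s^2 * K)

Checking each option against m^2 / (s^2 * K):
  A. m²/(s²·K): ✓ matches
  B. N/(kg·K): ✗ does not match
  C. J/(kg·K): ✓ matches
  D. J/K: ✗ does not match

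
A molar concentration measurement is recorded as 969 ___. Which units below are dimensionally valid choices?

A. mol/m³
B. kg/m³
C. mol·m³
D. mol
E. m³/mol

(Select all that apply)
A

molar concentration has SI base units: mol / m^3

Checking each option against mol / m^3:
  A. mol/m³: ✓ matches
  B. kg/m³: ✗ does not match
  C. mol·m³: ✗ does not match
  D. mol: ✗ does not match
  E. m³/mol: ✗ does not match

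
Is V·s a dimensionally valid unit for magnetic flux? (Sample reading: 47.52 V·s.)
Yes

magnetic flux has SI base units: kg * m^2 / (A * s^2)
V·s reduces to the same SI base units, so it is a valid unit for magnetic flux.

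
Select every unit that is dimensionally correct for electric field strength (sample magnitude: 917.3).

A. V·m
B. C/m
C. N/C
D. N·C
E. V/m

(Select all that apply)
C, E

electric field strength has SI base units: kg * m / (A * s^3)

Checking each option against kg * m / (A * s^3):
  A. V·m: ✗ does not match
  B. C/m: ✗ does not match
  C. N/C: ✓ matches
  D. N·C: ✗ does not match
  E. V/m: ✓ matches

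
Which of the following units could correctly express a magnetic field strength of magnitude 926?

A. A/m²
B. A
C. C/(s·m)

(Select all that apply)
C

magnetic field strength has SI base units: A / m

Checking each option against A / m:
  A. A/m²: ✗ does not match
  B. A: ✗ does not match
  C. C/(s·m): ✓ matches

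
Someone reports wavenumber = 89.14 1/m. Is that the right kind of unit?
Yes

wavenumber has SI base units: 1 / m
1/m reduces to the same SI base units, so it is a valid unit for wavenumber.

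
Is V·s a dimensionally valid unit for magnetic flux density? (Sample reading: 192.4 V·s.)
No

magnetic flux density has SI base units: kg / (A * s^2)
V·s does NOT reduce to kg / (A * s^2); a valid unit for magnetic flux density would be e.g. T.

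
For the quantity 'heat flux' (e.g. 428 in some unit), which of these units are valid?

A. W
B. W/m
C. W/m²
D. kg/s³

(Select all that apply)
C, D

heat flux has SI base units: kg / s^3

Checking each option against kg / s^3:
  A. W: ✗ does not match
  B. W/m: ✗ does not match
  C. W/m²: ✓ matches
  D. kg/s³: ✓ matches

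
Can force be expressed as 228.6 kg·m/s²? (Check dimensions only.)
Yes

force has SI base units: kg * m / s^2
kg·m/s² reduces to the same SI base units, so it is a valid unit for force.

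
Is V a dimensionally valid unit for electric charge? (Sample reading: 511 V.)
No

electric charge has SI base units: A * s
V does NOT reduce to A * s; a valid unit for electric charge would be e.g. C.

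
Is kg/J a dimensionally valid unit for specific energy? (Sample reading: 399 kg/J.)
No

specific energy has SI base units: m^2 / s^2
kg/J does NOT reduce to m^2 / s^2; a valid unit for specific energy would be e.g. J/kg.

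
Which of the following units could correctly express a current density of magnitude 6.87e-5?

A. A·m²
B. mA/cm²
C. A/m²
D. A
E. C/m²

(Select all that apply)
B, C

current density has SI base units: A / m^2

Checking each option against A / m^2:
  A. A·m²: ✗ does not match
  B. mA/cm²: ✓ matches
  C. A/m²: ✓ matches
  D. A: ✗ does not match
  E. C/m²: ✗ does not match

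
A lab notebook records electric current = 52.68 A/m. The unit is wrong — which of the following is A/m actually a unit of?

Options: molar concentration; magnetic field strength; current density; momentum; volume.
magnetic field strength

electric current should have units dimensionally equivalent to A (e.g. A).
The given unit 'A/m' reduces to A / m. Of the listed options, that is the dimensionality of magnetic field strength.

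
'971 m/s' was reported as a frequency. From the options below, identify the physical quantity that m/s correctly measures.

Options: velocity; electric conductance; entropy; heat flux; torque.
velocity

frequency should have units dimensionally equivalent to 1 / s (e.g. Hz).
The given unit 'm/s' reduces to m / s. Of the listed options, that is the dimensionality of velocity.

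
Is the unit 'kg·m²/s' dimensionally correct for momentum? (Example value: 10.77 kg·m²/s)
No

momentum has SI base units: kg * m / s
kg·m²/s does NOT reduce to kg * m / s; a valid unit for momentum would be e.g. kg·m/s.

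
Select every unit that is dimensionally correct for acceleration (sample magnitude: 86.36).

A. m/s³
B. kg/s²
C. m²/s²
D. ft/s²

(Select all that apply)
D

acceleration has SI base units: m / s^2

Checking each option against m / s^2:
  A. m/s³: ✗ does not match
  B. kg/s²: ✗ does not match
  C. m²/s²: ✗ does not match
  D. ft/s²: ✓ matches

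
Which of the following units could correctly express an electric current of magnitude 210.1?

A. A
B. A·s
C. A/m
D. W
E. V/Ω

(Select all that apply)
A, E

electric current has SI base units: A

Checking each option against A:
  A. A: ✓ matches
  B. A·s: ✗ does not match
  C. A/m: ✗ does not match
  D. W: ✗ does not match
  E. V/Ω: ✓ matches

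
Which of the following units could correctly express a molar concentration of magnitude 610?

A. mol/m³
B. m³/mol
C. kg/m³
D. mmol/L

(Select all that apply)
A, D

molar concentration has SI base units: mol / m^3

Checking each option against mol / m^3:
  A. mol/m³: ✓ matches
  B. m³/mol: ✗ does not match
  C. kg/m³: ✗ does not match
  D. mmol/L: ✓ matches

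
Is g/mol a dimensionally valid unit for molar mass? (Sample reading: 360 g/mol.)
Yes

molar mass has SI base units: kg / mol
g/mol reduces to the same SI base units, so it is a valid unit for molar mass.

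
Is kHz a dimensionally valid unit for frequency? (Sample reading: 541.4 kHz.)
Yes

frequency has SI base units: 1 / s
kHz reduces to the same SI base units, so it is a valid unit for frequency.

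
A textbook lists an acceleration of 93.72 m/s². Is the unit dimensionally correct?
Yes

acceleration has SI base units: m / s^2
m/s² reduces to the same SI base units, so it is a valid unit for acceleration.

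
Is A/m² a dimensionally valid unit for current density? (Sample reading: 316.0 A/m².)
Yes

current density has SI base units: A / m^2
A/m² reduces to the same SI base units, so it is a valid unit for current density.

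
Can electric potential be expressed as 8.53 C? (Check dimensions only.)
No

electric potential has SI base units: kg * m^2 / (A * s^3)
C does NOT reduce to kg * m^2 / (A * s^3); a valid unit for electric potential would be e.g. V.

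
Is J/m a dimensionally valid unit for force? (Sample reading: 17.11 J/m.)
Yes

force has SI base units: kg * m / s^2
J/m reduces to the same SI base units, so it is a valid unit for force.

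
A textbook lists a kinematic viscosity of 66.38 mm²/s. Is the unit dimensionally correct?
Yes

kinematic viscosity has SI base units: m^2 / s
mm²/s reduces to the same SI base units, so it is a valid unit for kinematic viscosity.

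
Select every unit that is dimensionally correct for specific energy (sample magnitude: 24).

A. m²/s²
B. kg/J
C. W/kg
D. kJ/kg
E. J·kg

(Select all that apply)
A, D

specific energy has SI base units: m^2 / s^2

Checking each option against m^2 / s^2:
  A. m²/s²: ✓ matches
  B. kg/J: ✗ does not match
  C. W/kg: ✗ does not match
  D. kJ/kg: ✓ matches
  E. J·kg: ✗ does not match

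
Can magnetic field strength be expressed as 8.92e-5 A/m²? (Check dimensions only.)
No

magnetic field strength has SI base units: A / m
A/m² does NOT reduce to A / m; a valid unit for magnetic field strength would be e.g. A/m.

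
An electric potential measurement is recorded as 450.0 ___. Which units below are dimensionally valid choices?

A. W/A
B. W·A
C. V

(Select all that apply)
A, C

electric potential has SI base units: kg * m^2 / (A * s^3)

Checking each option against kg * m^2 / (A * s^3):
  A. W/A: ✓ matches
  B. W·A: ✗ does not match
  C. V: ✓ matches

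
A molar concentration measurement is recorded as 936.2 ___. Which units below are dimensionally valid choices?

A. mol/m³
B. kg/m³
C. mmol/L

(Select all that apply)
A, C

molar concentration has SI base units: mol / m^3

Checking each option against mol / m^3:
  A. mol/m³: ✓ matches
  B. kg/m³: ✗ does not match
  C. mmol/L: ✓ matches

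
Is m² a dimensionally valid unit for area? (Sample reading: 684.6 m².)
Yes

area has SI base units: m^2
m² reduces to the same SI base units, so it is a valid unit for area.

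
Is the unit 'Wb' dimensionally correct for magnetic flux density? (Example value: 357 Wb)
No

magnetic flux density has SI base units: kg / (A * s^2)
Wb does NOT reduce to kg / (A * s^2); a valid unit for magnetic flux density would be e.g. T.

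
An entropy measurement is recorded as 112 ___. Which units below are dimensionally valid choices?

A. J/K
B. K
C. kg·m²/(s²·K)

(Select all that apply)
A, C

entropy has SI base units: kg * m^2 / (s^2 * K)

Checking each option against kg * m^2 / (s^2 * K):
  A. J/K: ✓ matches
  B. K: ✗ does not match
  C. kg·m²/(s²·K): ✓ matches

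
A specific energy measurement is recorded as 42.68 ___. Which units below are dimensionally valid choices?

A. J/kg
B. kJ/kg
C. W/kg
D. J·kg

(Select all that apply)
A, B

specific energy has SI base units: m^2 / s^2

Checking each option against m^2 / s^2:
  A. J/kg: ✓ matches
  B. kJ/kg: ✓ matches
  C. W/kg: ✗ does not match
  D. J·kg: ✗ does not match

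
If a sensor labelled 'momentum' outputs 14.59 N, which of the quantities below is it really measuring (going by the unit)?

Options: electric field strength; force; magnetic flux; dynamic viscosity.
force

momentum should have units dimensionally equivalent to kg * m / s (e.g. kg·m/s).
The given unit 'N' reduces to kg * m / s^2. Of the listed options, that is the dimensionality of force.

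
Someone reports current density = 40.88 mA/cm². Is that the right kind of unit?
Yes

current density has SI base units: A / m^2
mA/cm² reduces to the same SI base units, so it is a valid unit for current density.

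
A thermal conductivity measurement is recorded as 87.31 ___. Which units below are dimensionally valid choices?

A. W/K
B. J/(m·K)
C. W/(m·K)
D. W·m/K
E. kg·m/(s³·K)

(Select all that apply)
C, E

thermal conductivity has SI base units: kg * m / (s^3 * K)

Checking each option against kg * m / (s^3 * K):
  A. W/K: ✗ does not match
  B. J/(m·K): ✗ does not match
  C. W/(m·K): ✓ matches
  D. W·m/K: ✗ does not match
  E. kg·m/(s³·K): ✓ matches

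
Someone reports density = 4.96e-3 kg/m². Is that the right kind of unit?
No

density has SI base units: kg / m^3
kg/m² does NOT reduce to kg / m^3; a valid unit for density would be e.g. kg/m³.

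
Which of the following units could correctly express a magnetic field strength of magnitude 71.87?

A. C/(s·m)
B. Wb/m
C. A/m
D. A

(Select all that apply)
A, C

magnetic field strength has SI base units: A / m

Checking each option against A / m:
  A. C/(s·m): ✓ matches
  B. Wb/m: ✗ does not match
  C. A/m: ✓ matches
  D. A: ✗ does not match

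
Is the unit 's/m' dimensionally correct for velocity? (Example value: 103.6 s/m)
No

velocity has SI base units: m / s
s/m does NOT reduce to m / s; a valid unit for velocity would be e.g. m/s.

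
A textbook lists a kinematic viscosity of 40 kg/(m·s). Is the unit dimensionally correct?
No

kinematic viscosity has SI base units: m^2 / s
kg/(m·s) does NOT reduce to m^2 / s; a valid unit for kinematic viscosity would be e.g. m²/s.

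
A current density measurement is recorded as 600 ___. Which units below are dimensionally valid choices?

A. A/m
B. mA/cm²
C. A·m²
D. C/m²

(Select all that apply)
B

current density has SI base units: A / m^2

Checking each option against A / m^2:
  A. A/m: ✗ does not match
  B. mA/cm²: ✓ matches
  C. A·m²: ✗ does not match
  D. C/m²: ✗ does not match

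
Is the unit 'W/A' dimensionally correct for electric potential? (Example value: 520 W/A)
Yes

electric potential has SI base units: kg * m^2 / (A * s^3)
W/A reduces to the same SI base units, so it is a valid unit for electric potential.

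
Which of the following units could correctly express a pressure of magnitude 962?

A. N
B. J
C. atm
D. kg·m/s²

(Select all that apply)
C

pressure has SI base units: kg / (m * s^2)

Checking each option against kg / (m * s^2):
  A. N: ✗ does not match
  B. J: ✗ does not match
  C. atm: ✓ matches
  D. kg·m/s²: ✗ does not match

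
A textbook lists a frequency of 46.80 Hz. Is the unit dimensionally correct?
Yes

frequency has SI base units: 1 / s
Hz reduces to the same SI base units, so it is a valid unit for frequency.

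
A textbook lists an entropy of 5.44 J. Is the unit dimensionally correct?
No

entropy has SI base units: kg * m^2 / (s^2 * K)
J does NOT reduce to kg * m^2 / (s^2 * K); a valid unit for entropy would be e.g. J/K.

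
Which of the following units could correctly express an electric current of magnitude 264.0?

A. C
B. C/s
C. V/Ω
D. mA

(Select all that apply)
B, C, D

electric current has SI base units: A

Checking each option against A:
  A. C: ✗ does not match
  B. C/s: ✓ matches
  C. V/Ω: ✓ matches
  D. mA: ✓ matches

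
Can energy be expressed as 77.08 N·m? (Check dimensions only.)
Yes

energy has SI base units: kg * m^2 / s^2
N·m reduces to the same SI base units, so it is a valid unit for energy.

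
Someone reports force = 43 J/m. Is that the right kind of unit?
Yes

force has SI base units: kg * m / s^2
J/m reduces to the same SI base units, so it is a valid unit for force.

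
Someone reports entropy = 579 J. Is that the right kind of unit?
No

entropy has SI base units: kg * m^2 / (s^2 * K)
J does NOT reduce to kg * m^2 / (s^2 * K); a valid unit for entropy would be e.g. J/K.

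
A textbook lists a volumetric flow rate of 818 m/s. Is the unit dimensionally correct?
No

volumetric flow rate has SI base units: m^3 / s
m/s does NOT reduce to m^3 / s; a valid unit for volumetric flow rate would be e.g. m³/s.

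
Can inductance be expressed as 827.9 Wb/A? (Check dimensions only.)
Yes

inductance has SI base units: kg * m^2 / (A^2 * s^2)
Wb/A reduces to the same SI base units, so it is a valid unit for inductance.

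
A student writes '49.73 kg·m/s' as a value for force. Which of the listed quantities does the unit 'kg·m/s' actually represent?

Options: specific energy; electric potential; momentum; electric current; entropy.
momentum

force should have units dimensionally equivalent to kg * m / s^2 (e.g. N).
The given unit 'kg·m/s' reduces to kg * m / s. Of the listed options, that is the dimensionality of momentum.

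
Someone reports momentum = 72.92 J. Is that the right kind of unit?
No

momentum has SI base units: kg * m / s
J does NOT reduce to kg * m / s; a valid unit for momentum would be e.g. kg·m/s.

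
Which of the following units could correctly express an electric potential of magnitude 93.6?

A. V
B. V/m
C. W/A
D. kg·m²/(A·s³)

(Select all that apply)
A, C, D

electric potential has SI base units: kg * m^2 / (A * s^3)

Checking each option against kg * m^2 / (A * s^3):
  A. V: ✓ matches
  B. V/m: ✗ does not match
  C. W/A: ✓ matches
  D. kg·m²/(A·s³): ✓ matches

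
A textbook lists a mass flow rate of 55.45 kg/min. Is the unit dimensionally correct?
Yes

mass flow rate has SI base units: kg / s
kg/min reduces to the same SI base units, so it is a valid unit for mass flow rate.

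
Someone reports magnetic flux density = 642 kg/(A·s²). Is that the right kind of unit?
Yes

magnetic flux density has SI base units: kg / (A * s^2)
kg/(A·s²) reduces to the same SI base units, so it is a valid unit for magnetic flux density.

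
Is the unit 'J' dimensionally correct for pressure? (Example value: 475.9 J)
No

pressure has SI base units: kg / (m * s^2)
J does NOT reduce to kg / (m * s^2); a valid unit for pressure would be e.g. Pa.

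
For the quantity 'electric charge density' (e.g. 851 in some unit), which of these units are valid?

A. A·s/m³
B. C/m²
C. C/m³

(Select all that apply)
A, C

electric charge density has SI base units: A * s / m^3

Checking each option against A * s / m^3:
  A. A·s/m³: ✓ matches
  B. C/m²: ✗ does not match
  C. C/m³: ✓ matches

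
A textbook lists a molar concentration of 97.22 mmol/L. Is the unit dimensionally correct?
Yes

molar concentration has SI base units: mol / m^3
mmol/L reduces to the same SI base units, so it is a valid unit for molar concentration.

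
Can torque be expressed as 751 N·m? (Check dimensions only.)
Yes

torque has SI base units: kg * m^2 / s^2
N·m reduces to the same SI base units, so it is a valid unit for torque.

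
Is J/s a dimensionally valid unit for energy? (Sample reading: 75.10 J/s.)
No

energy has SI base units: kg * m^2 / s^2
J/s does NOT reduce to kg * m^2 / s^2; a valid unit for energy would be e.g. J.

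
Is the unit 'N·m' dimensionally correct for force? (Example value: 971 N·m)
No

force has SI base units: kg * m / s^2
N·m does NOT reduce to kg * m / s^2; a valid unit for force would be e.g. N.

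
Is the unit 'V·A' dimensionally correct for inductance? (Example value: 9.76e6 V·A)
No

inductance has SI base units: kg * m^2 / (A^2 * s^2)
V·A does NOT reduce to kg * m^2 / (A^2 * s^2); a valid unit for inductance would be e.g. H.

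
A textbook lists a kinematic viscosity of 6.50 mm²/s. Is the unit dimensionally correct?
Yes

kinematic viscosity has SI base units: m^2 / s
mm²/s reduces to the same SI base units, so it is a valid unit for kinematic viscosity.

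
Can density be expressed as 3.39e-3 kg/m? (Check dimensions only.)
No

density has SI base units: kg / m^3
kg/m does NOT reduce to kg / m^3; a valid unit for density would be e.g. kg/m³.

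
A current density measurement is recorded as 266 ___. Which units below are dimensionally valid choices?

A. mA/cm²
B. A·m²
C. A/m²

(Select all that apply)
A, C

current density has SI base units: A / m^2

Checking each option against A / m^2:
  A. mA/cm²: ✓ matches
  B. A·m²: ✗ does not match
  C. A/m²: ✓ matches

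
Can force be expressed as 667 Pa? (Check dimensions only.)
No

force has SI base units: kg * m / s^2
Pa does NOT reduce to kg * m / s^2; a valid unit for force would be e.g. N.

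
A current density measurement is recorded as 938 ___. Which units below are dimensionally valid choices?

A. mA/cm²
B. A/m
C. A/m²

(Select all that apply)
A, C

current density has SI base units: A / m^2

Checking each option against A / m^2:
  A. mA/cm²: ✓ matches
  B. A/m: ✗ does not match
  C. A/m²: ✓ matches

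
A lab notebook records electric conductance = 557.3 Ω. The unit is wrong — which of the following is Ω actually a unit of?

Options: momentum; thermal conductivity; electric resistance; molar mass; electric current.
electric resistance

electric conductance should have units dimensionally equivalent to A^2 * s^3 / (kg * m^2) (e.g. S).
The given unit 'Ω' reduces to kg * m^2 / (A^2 * s^3). Of the listed options, that is the dimensionality of electric resistance.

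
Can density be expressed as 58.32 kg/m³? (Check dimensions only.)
Yes

density has SI base units: kg / m^3
kg/m³ reduces to the same SI base units, so it is a valid unit for density.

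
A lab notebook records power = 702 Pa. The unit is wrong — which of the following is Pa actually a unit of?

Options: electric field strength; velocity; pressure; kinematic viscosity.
pressure

power should have units dimensionally equivalent to kg * m^2 / s^3 (e.g. W).
The given unit 'Pa' reduces to kg / (m * s^2). Of the listed options, that is the dimensionality of pressure.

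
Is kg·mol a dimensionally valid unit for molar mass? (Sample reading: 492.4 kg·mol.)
No

molar mass has SI base units: kg / mol
kg·mol does NOT reduce to kg / mol; a valid unit for molar mass would be e.g. kg/mol.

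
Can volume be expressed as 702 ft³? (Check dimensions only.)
Yes

volume has SI base units: m^3
ft³ reduces to the same SI base units, so it is a valid unit for volume.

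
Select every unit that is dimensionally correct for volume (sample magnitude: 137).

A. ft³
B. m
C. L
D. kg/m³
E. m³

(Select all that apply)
A, C, E

volume has SI base units: m^3

Checking each option against m^3:
  A. ft³: ✓ matches
  B. m: ✗ does not match
  C. L: ✓ matches
  D. kg/m³: ✗ does not match
  E. m³: ✓ matches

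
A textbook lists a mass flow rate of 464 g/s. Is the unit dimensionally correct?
Yes

mass flow rate has SI base units: kg / s
g/s reduces to the same SI base units, so it is a valid unit for mass flow rate.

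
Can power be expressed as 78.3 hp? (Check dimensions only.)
Yes

power has SI base units: kg * m^2 / s^3
hp reduces to the same SI base units, so it is a valid unit for power.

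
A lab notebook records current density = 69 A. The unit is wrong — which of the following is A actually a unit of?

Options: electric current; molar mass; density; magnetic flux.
electric current

current density should have units dimensionally equivalent to A / m^2 (e.g. A/m²).
The given unit 'A' reduces to A. Of the listed options, that is the dimensionality of electric current.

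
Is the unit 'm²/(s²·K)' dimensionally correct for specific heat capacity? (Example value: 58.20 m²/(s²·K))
Yes

specific heat capacity has SI base units: m^2 / (s^2 * K)
m²/(s²·K) reduces to the same SI base units, so it is a valid unit for specific heat capacity.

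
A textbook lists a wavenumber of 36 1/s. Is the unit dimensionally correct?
No

wavenumber has SI base units: 1 / m
1/s does NOT reduce to 1 / m; a valid unit for wavenumber would be e.g. 1/m.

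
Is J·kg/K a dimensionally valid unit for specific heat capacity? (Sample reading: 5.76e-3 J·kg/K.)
No

specific heat capacity has SI base units: m^2 / (s^2 * K)
J·kg/K does NOT reduce to m^2 / (s^2 * K); a valid unit for specific heat capacity would be e.g. J/(kg·K).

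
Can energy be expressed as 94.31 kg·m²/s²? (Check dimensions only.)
Yes

energy has SI base units: kg * m^2 / s^2
kg·m²/s² reduces to the same SI base units, so it is a valid unit for energy.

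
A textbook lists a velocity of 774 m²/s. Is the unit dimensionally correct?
No

velocity has SI base units: m / s
m²/s does NOT reduce to m / s; a valid unit for velocity would be e.g. m/s.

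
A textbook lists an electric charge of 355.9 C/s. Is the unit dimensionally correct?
No

electric charge has SI base units: A * s
C/s does NOT reduce to A * s; a valid unit for electric charge would be e.g. C.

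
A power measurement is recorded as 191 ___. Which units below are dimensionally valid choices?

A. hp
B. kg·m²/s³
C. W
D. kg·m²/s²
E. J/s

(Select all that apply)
A, B, C, E

power has SI base units: kg * m^2 / s^3

Checking each option against kg * m^2 / s^3:
  A. hp: ✓ matches
  B. kg·m²/s³: ✓ matches
  C. W: ✓ matches
  D. kg·m²/s²: ✗ does not match
  E. J/s: ✓ matches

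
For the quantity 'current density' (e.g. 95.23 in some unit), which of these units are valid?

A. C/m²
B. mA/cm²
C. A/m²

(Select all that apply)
B, C

current density has SI base units: A / m^2

Checking each option against A / m^2:
  A. C/m²: ✗ does not match
  B. mA/cm²: ✓ matches
  C. A/m²: ✓ matches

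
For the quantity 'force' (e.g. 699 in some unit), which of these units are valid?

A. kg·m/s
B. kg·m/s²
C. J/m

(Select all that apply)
B, C

force has SI base units: kg * m / s^2

Checking each option against kg * m / s^2:
  A. kg·m/s: ✗ does not match
  B. kg·m/s²: ✓ matches
  C. J/m: ✓ matches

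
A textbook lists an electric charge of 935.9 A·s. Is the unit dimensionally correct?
Yes

electric charge has SI base units: A * s
A·s reduces to the same SI base units, so it is a valid unit for electric charge.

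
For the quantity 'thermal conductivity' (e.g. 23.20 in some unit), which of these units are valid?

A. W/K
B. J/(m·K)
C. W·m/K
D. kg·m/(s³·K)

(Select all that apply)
D

thermal conductivity has SI base units: kg * m / (s^3 * K)

Checking each option against kg * m / (s^3 * K):
  A. W/K: ✗ does not match
  B. J/(m·K): ✗ does not match
  C. W·m/K: ✗ does not match
  D. kg·m/(s³·K): ✓ matches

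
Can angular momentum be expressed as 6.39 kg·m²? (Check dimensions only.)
No

angular momentum has SI base units: kg * m^2 / s
kg·m² does NOT reduce to kg * m^2 / s; a valid unit for angular momentum would be e.g. kg·m²/s.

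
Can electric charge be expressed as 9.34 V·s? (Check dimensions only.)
No

electric charge has SI base units: A * s
V·s does NOT reduce to A * s; a valid unit for electric charge would be e.g. C.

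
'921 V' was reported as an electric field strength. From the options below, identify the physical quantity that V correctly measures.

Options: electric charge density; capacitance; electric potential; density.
electric potential

electric field strength should have units dimensionally equivalent to kg * m / (A * s^3) (e.g. V/m).
The given unit 'V' reduces to kg * m^2 / (A * s^3). Of the listed options, that is the dimensionality of electric potential.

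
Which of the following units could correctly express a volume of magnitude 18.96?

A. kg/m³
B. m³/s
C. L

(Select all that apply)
C

volume has SI base units: m^3

Checking each option against m^3:
  A. kg/m³: ✗ does not match
  B. m³/s: ✗ does not match
  C. L: ✓ matches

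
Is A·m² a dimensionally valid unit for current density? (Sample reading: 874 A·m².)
No

current density has SI base units: A / m^2
A·m² does NOT reduce to A / m^2; a valid unit for current density would be e.g. A/m².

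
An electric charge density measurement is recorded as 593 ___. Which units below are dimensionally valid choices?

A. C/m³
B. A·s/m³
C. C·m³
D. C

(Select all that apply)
A, B

electric charge density has SI base units: A * s / m^3

Checking each option against A * s / m^3:
  A. C/m³: ✓ matches
  B. A·s/m³: ✓ matches
  C. C·m³: ✗ does not match
  D. C: ✗ does not match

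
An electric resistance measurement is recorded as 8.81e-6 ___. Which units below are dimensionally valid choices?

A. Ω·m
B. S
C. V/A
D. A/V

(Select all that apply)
C

electric resistance has SI base units: kg * m^2 / (A^2 * s^3)

Checking each option against kg * m^2 / (A^2 * s^3):
  A. Ω·m: ✗ does not match
  B. S: ✗ does not match
  C. V/A: ✓ matches
  D. A/V: ✗ does not match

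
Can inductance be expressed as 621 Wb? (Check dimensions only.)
No

inductance has SI base units: kg * m^2 / (A^2 * s^2)
Wb does NOT reduce to kg * m^2 / (A^2 * s^2); a valid unit for inductance would be e.g. H.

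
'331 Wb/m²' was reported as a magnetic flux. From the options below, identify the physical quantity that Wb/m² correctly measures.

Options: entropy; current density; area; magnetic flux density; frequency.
magnetic flux density

magnetic flux should have units dimensionally equivalent to kg * m^2 / (A * s^2) (e.g. Wb).
The given unit 'Wb/m²' reduces to kg / (A * s^2). Of the listed options, that is the dimensionality of magnetic flux density.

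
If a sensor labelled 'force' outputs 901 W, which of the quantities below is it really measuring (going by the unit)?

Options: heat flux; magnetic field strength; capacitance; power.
power

force should have units dimensionally equivalent to kg * m / s^2 (e.g. N).
The given unit 'W' reduces to kg * m^2 / s^3. Of the listed options, that is the dimensionality of power.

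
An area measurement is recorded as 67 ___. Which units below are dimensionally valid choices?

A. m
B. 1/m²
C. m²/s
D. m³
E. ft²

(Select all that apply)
E

area has SI base units: m^2

Checking each option against m^2:
  A. m: ✗ does not match
  B. 1/m²: ✗ does not match
  C. m²/s: ✗ does not match
  D. m³: ✗ does not match
  E. ft²: ✓ matches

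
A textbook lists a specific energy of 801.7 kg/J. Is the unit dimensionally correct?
No

specific energy has SI base units: m^2 / s^2
kg/J does NOT reduce to m^2 / s^2; a valid unit for specific energy would be e.g. J/kg.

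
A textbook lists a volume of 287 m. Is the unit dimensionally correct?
No

volume has SI base units: m^3
m does NOT reduce to m^3; a valid unit for volume would be e.g. m³.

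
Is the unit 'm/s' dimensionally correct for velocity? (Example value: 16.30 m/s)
Yes

velocity has SI base units: m / s
m/s reduces to the same SI base units, so it is a valid unit for velocity.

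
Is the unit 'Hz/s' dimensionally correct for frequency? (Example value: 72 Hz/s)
No

frequency has SI base units: 1 / s
Hz/s does NOT reduce to 1 / s; a valid unit for frequency would be e.g. Hz.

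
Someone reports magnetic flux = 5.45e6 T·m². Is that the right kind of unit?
Yes

magnetic flux has SI base units: kg * m^2 / (A * s^2)
T·m² reduces to the same SI base units, so it is a valid unit for magnetic flux.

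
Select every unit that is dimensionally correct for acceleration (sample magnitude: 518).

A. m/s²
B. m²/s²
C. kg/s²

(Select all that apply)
A

acceleration has SI base units: m / s^2

Checking each option against m / s^2:
  A. m/s²: ✓ matches
  B. m²/s²: ✗ does not match
  C. kg/s²: ✗ does not match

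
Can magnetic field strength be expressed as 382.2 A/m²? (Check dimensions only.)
No

magnetic field strength has SI base units: A / m
A/m² does NOT reduce to A / m; a valid unit for magnetic field strength would be e.g. A/m.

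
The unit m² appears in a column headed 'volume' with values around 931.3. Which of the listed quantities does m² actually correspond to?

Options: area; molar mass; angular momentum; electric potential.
area

volume should have units dimensionally equivalent to m^3 (e.g. m³).
The given unit 'm²' reduces to m^2. Of the listed options, that is the dimensionality of area.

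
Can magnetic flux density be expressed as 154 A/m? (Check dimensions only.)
No

magnetic flux density has SI base units: kg / (A * s^2)
A/m does NOT reduce to kg / (A * s^2); a valid unit for magnetic flux density would be e.g. T.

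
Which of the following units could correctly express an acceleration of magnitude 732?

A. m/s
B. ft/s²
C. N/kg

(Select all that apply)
B, C

acceleration has SI base units: m / s^2

Checking each option against m / s^2:
  A. m/s: ✗ does not match
  B. ft/s²: ✓ matches
  C. N/kg: ✓ matches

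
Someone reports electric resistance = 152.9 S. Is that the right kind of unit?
No

electric resistance has SI base units: kg * m^2 / (A^2 * s^3)
S does NOT reduce to kg * m^2 / (A^2 * s^3); a valid unit for electric resistance would be e.g. Ω.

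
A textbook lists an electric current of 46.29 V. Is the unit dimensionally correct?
No

electric current has SI base units: A
V does NOT reduce to A; a valid unit for electric current would be e.g. A.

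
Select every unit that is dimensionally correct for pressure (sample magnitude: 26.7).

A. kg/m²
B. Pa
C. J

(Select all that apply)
B

pressure has SI base units: kg / (m * s^2)

Checking each option against kg / (m * s^2):
  A. kg/m²: ✗ does not match
  B. Pa: ✓ matches
  C. J: ✗ does not match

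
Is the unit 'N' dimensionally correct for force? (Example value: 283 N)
Yes

force has SI base units: kg * m / s^2
N reduces to the same SI base units, so it is a valid unit for force.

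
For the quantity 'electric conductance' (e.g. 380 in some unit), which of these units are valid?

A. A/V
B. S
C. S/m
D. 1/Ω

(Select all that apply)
A, B, D

electric conductance has SI base units: A^2 * s^3 / (kg * m^2)

Checking each option against A^2 * s^3 / (kg * m^2):
  A. A/V: ✓ matches
  B. S: ✓ matches
  C. S/m: ✗ does not match
  D. 1/Ω: ✓ matches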